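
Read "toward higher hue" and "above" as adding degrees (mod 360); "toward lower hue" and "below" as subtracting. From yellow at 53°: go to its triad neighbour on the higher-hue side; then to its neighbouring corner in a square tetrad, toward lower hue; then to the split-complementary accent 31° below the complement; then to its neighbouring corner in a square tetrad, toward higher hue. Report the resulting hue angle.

322°

+120° (triadic ↑): 53 + 120 = 173°
−90° (square ↓): 173 − 90 = 83°
+149° (split-comp 31° ↓): 83 + 149 = 232°
+90° (square ↑): 232 + 90 = 322°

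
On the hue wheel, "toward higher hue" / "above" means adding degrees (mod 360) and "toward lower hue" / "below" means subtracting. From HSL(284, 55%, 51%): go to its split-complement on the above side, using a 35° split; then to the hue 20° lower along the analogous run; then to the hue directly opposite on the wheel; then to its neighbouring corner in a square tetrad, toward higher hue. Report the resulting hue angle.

+215° (split-comp 35° ↑): 284 + 215 = 499 → 499 − 360 = 139°
−20° (analog 20° ↓): 139 − 20 = 119°
+180° (complement): 119 + 180 = 299°
+90° (square ↑): 299 + 90 = 389 → 389 − 360 = 29°

29°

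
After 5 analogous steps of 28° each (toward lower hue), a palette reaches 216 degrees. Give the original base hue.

5 steps of 28° (toward lower hue) give a net shift of −140°.
Start = end − shift: 216 + 140 = 356°

356°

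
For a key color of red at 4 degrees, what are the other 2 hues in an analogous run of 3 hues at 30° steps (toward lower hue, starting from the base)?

334° and 304°

4 − 30 = -26 → -26 + 360 = 334°
4 − 60 = -56 → -56 + 360 = 304°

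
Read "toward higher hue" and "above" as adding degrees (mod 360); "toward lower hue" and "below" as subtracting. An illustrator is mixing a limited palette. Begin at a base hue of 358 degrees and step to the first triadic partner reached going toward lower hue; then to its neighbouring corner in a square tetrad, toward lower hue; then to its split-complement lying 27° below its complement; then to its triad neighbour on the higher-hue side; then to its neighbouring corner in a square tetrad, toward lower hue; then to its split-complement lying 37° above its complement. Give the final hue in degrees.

188°

triadic ↓ −120°: 358 − 120 = 238°
square ↓ −90°: 238 − 90 = 148°
split-comp 27° ↓ +153°: 148 + 153 = 301°
triadic ↑ +120°: 301 + 120 = 421 → 421 − 360 = 61°
square ↓ −90°: 61 − 90 = -29 → -29 + 360 = 331°
split-comp 37° ↑ +217°: 331 + 217 = 548 → 548 − 360 = 188°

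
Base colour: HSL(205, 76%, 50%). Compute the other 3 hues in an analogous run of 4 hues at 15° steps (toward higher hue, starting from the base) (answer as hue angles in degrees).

220°, 235° and 250°

205 + 15 = 220°
205 + 30 = 235°
205 + 45 = 250°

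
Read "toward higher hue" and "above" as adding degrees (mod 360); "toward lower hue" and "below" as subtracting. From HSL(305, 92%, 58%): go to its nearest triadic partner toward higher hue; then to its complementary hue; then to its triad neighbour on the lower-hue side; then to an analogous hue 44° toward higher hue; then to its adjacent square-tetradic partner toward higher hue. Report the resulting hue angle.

triadic ↑ +120°: 305 + 120 = 425 → 425 − 360 = 65°
complement +180°: 65 + 180 = 245°
triadic ↓ −120°: 245 − 120 = 125°
analog 44° ↑ +44°: 125 + 44 = 169°
square ↑ +90°: 169 + 90 = 259°

259°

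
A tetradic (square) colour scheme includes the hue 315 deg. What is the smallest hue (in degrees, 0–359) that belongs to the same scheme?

45°

A square tetradic scheme places four hues every 90°.
The full set through 315° is {45°, 135°, 225°, 315°}.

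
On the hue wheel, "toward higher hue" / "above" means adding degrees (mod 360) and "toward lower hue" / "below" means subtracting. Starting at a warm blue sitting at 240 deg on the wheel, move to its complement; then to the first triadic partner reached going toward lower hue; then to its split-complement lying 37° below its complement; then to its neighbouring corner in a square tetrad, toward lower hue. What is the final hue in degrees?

240 + 180 = 420 → 420 − 360 = 60°   (complement)
60 − 120 = -60 → -60 + 360 = 300°   (triadic ↓)
300 + 143 = 443 → 443 − 360 = 83°   (split-comp 37° ↓)
83 − 90 = -7 → -7 + 360 = 353°   (square ↓)

353°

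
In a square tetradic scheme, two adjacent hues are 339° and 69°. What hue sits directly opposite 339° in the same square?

159°

A square tetradic scheme places four hues 90° apart; opposite corners are 180° apart.
339 + 180 = 519 → 519 − 360 = 159°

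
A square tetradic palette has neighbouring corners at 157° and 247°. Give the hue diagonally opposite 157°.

A square tetradic scheme places four hues 90° apart; opposite corners are 180° apart.
157 + 180 = 337°

337°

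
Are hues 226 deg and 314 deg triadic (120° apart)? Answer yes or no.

Angular distance: |226 − 314| = 88 = 88°.
Triadic (120° apart) requires 120°.

no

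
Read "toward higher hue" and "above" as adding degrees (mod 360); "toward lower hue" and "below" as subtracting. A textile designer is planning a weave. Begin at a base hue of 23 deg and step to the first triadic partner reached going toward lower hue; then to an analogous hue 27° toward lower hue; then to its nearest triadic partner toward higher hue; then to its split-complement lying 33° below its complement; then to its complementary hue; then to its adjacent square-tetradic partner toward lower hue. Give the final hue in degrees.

233°

23 − 120 = -97 → -97 + 360 = 263°   (triadic ↓)
263 − 27 = 236°   (analog 27° ↓)
236 + 120 = 356°   (triadic ↑)
356 + 147 = 503 → 503 − 360 = 143°   (split-comp 33° ↓)
143 + 180 = 323°   (complement)
323 − 90 = 233°   (square ↓)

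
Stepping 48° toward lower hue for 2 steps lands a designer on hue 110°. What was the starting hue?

2 steps of 48° (toward lower hue) give a net shift of −96°.
Start = end − shift: 110 + 96 = 206°

206°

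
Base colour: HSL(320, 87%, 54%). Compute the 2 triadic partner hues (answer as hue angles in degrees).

A triad places three hues 120° apart.
320 + 120 = 440 → 440 − 360 = 80°
320 + 240 = 560 → 560 − 360 = 200°

80° and 200°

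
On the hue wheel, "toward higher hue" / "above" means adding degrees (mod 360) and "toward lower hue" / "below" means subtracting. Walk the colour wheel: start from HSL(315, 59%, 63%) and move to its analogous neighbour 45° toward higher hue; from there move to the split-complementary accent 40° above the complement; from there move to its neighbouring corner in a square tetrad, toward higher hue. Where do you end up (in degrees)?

analog 45° ↑ +45°: 315 + 45 = 360 → 360 − 360 = 0°
split-comp 40° ↑ +220°: 0 + 220 = 220°
square ↑ +90°: 220 + 90 = 310°

310°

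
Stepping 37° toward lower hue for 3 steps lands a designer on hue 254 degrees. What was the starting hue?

3 steps of 37° (toward lower hue) give a net shift of −111°.
Start = end − shift: 254 + 111 = 365 → 365 − 360 = 5°

5°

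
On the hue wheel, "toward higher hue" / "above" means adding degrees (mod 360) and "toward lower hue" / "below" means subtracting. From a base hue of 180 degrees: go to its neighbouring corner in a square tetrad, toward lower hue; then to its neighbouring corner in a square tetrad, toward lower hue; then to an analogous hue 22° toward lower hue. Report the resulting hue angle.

180 − 90 = 90°   (square ↓)
90 − 90 = 0°   (square ↓)
0 − 22 = -22 → -22 + 360 = 338°   (analog 22° ↓)

338°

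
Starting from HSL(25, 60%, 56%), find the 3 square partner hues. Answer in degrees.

A square tetradic scheme places four hues every 90°.
25 + 90 = 115°
25 + 180 = 205°
25 + 270 = 295°

115°, 205° and 295°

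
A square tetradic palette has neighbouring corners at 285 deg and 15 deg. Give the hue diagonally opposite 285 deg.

105°

A square tetradic scheme places four hues 90° apart; opposite corners are 180° apart.
285 + 180 = 465 → 465 − 360 = 105°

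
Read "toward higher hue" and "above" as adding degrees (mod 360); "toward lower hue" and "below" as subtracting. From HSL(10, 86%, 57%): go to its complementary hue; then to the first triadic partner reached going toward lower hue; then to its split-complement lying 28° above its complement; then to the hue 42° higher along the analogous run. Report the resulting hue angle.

320°

+180° (complement): 10 + 180 = 190°
−120° (triadic ↓): 190 − 120 = 70°
+208° (split-comp 28° ↑): 70 + 208 = 278°
+42° (analog 42° ↑): 278 + 42 = 320°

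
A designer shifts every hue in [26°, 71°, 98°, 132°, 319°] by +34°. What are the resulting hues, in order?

60°, 105°, 132°, 166°, 353°

26 + 34 = 60°
71 + 34 = 105°
98 + 34 = 132°
132 + 34 = 166°
319 + 34 = 353°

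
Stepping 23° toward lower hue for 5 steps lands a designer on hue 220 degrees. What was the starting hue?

5 steps of 23° (toward lower hue) give a net shift of −115°.
Start = end − shift: 220 + 115 = 335°

335°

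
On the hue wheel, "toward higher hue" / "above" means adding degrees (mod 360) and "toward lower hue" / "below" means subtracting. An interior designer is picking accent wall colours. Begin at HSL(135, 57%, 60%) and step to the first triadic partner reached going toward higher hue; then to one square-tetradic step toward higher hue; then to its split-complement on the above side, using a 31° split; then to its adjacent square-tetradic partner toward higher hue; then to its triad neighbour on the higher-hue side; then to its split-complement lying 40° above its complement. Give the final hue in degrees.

triadic ↑ +120°: 135 + 120 = 255°
square ↑ +90°: 255 + 90 = 345°
split-comp 31° ↑ +211°: 345 + 211 = 556 → 556 − 360 = 196°
square ↑ +90°: 196 + 90 = 286°
triadic ↑ +120°: 286 + 120 = 406 → 406 − 360 = 46°
split-comp 40° ↑ +220°: 46 + 220 = 266°

266°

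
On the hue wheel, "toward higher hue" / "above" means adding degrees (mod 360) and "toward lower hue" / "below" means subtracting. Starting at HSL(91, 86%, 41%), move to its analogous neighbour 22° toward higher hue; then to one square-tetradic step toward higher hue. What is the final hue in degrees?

203°

+22° (analog 22° ↑): 91 + 22 = 113°
+90° (square ↑): 113 + 90 = 203°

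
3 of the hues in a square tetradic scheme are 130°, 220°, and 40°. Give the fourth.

A square tetradic scheme places four hues every 90°.
The full set through 40° is {40°, 130°, 220°, 310°}.
Given {40°, 130°, 220°}, the missing hue is 310°.

310°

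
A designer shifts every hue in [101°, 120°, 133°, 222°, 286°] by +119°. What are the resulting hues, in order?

101 + 119 = 220°
120 + 119 = 239°
133 + 119 = 252°
222 + 119 = 341°
286 + 119 = 405 → 405 − 360 = 45°

220°, 239°, 252°, 341°, 45°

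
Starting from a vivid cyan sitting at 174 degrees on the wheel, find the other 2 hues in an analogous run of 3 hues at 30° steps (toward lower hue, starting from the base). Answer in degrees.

144° and 114°

Analogous hues sit every 30° along the wheel.
174 − 30 = 144°
174 − 60 = 114°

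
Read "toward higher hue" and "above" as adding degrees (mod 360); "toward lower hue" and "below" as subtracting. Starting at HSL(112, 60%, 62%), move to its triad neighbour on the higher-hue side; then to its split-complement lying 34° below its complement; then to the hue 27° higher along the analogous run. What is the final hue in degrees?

112 + 120 = 232°   (triadic ↑)
232 + 146 = 378 → 378 − 360 = 18°   (split-comp 34° ↓)
18 + 27 = 45°   (analog 27° ↑)

45°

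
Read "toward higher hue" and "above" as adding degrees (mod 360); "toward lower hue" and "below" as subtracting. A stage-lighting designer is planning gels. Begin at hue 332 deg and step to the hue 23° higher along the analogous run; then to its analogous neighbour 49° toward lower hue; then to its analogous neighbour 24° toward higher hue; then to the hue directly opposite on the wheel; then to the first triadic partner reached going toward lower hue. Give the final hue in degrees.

+23° (analog 23° ↑): 332 + 23 = 355°
−49° (analog 49° ↓): 355 − 49 = 306°
+24° (analog 24° ↑): 306 + 24 = 330°
+180° (complement): 330 + 180 = 510 → 510 − 360 = 150°
−120° (triadic ↓): 150 − 120 = 30°

30°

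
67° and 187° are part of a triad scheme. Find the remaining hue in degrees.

A triad places three hues 120° apart.
The full set through 67° is {67°, 187°, 307°}.
Given {67°, 187°}, the missing hue is 307°.

307°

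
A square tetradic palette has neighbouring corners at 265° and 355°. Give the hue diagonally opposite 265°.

A square tetradic scheme places four hues 90° apart; opposite corners are 180° apart.
265 + 180 = 445 → 445 − 360 = 85°

85°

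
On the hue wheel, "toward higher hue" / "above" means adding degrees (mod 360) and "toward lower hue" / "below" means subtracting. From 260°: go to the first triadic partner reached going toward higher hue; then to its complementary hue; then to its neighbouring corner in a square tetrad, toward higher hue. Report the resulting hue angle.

triadic ↑ +120°: 260 + 120 = 380 → 380 − 360 = 20°
complement +180°: 20 + 180 = 200°
square ↑ +90°: 200 + 90 = 290°

290°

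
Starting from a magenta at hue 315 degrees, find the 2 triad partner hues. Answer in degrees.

75° and 195°

A triad places three hues 120° apart.
315 + 120 = 435 → 435 − 360 = 75°
315 + 240 = 555 → 555 − 360 = 195°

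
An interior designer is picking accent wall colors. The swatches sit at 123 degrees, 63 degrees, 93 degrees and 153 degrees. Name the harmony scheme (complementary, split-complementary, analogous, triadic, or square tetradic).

Sort the hues: 63°, 93°, 123°, 153°.
Successive gaps around the wheel: 30°, 30°, 30°, 270°.
A run of hues at equal small steps (30°) with one large closing gap is an analogous group.

analogous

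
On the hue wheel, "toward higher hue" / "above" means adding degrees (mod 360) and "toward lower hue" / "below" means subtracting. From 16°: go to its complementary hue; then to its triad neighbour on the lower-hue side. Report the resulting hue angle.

16 + 180 = 196°   (complement)
196 − 120 = 76°   (triadic ↓)

76°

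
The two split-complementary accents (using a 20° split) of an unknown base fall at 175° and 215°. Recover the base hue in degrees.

15°

The accents sit 20° either side of the complement, so the complement is their short-arc midpoint on the wheel.
Short-arc midpoint of 175° and 215°: 195°.
Base is 180° from the complement: 195 − 180 = 15°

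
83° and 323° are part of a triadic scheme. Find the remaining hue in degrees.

A triad places three hues 120° apart.
The full set through 83° is {83°, 203°, 323°}.
Given {83°, 323°}, the missing hue is 203°.

203°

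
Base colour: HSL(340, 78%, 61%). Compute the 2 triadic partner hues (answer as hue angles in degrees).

100° and 220°

A triad places three hues 120° apart.
340 + 120 = 460 → 460 − 360 = 100°
340 + 240 = 580 → 580 − 360 = 220°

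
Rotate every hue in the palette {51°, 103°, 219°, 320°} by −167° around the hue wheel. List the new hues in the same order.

244°, 296°, 52°, 153°

51 − 167 = -116 → -116 + 360 = 244°
103 − 167 = -64 → -64 + 360 = 296°
219 − 167 = 52°
320 − 167 = 153°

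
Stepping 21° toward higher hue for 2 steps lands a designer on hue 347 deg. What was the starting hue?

305°

2 steps of 21° (toward higher hue) give a net shift of +42°.
Start = end − shift: 347 − 42 = 305°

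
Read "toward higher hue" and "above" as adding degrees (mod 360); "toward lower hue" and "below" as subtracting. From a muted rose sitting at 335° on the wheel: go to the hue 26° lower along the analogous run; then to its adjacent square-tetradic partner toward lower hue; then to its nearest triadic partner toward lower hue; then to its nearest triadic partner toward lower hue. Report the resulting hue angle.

analog 26° ↓ −26°: 335 − 26 = 309°
square ↓ −90°: 309 − 90 = 219°
triadic ↓ −120°: 219 − 120 = 99°
triadic ↓ −120°: 99 − 120 = -21 → -21 + 360 = 339°

339°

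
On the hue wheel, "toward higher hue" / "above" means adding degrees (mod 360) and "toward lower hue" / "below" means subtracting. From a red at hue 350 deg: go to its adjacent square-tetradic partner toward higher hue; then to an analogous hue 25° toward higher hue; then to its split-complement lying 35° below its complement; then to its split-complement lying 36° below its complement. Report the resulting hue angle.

square ↑ +90°: 350 + 90 = 440 → 440 − 360 = 80°
analog 25° ↑ +25°: 80 + 25 = 105°
split-comp 35° ↓ +145°: 105 + 145 = 250°
split-comp 36° ↓ +144°: 250 + 144 = 394 → 394 − 360 = 34°

34°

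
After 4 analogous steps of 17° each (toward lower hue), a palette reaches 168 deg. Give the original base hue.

236°

4 steps of 17° (toward lower hue) give a net shift of −68°.
Start = end − shift: 168 + 68 = 236°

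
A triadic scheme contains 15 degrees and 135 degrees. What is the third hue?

A triad spaces three hues 120° apart.
The full set is {15°, 135°, 255°}.

255°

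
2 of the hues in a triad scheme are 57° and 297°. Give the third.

A triad places three hues 120° apart.
The full set through 57° is {57°, 177°, 297°}.
Given {57°, 297°}, the missing hue is 177°.

177°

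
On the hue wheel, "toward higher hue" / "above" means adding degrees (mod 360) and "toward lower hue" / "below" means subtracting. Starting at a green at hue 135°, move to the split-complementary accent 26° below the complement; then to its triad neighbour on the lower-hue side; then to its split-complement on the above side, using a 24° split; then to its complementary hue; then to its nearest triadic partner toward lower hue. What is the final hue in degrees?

73°

135 + 154 = 289°   (split-comp 26° ↓)
289 − 120 = 169°   (triadic ↓)
169 + 204 = 373 → 373 − 360 = 13°   (split-comp 24° ↑)
13 + 180 = 193°   (complement)
193 − 120 = 73°   (triadic ↓)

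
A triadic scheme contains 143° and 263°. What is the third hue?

23°

A triad spaces three hues 120° apart.
The full set is {23°, 143°, 263°}.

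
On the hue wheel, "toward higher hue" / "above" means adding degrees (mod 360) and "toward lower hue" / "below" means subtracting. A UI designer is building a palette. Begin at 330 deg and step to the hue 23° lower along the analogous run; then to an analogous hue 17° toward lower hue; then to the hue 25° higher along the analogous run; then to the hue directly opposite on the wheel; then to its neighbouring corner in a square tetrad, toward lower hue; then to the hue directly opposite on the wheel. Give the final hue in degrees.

analog 23° ↓ −23°: 330 − 23 = 307°
analog 17° ↓ −17°: 307 − 17 = 290°
analog 25° ↑ +25°: 290 + 25 = 315°
complement +180°: 315 + 180 = 495 → 495 − 360 = 135°
square ↓ −90°: 135 − 90 = 45°
complement +180°: 45 + 180 = 225°

225°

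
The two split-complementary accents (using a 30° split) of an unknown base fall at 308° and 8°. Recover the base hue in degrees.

158°

The accents sit 30° either side of the complement, so the complement is their short-arc midpoint on the wheel.
Short-arc midpoint of 308° and 8°: 338°.
Base is 180° from the complement: 338 − 180 = 158°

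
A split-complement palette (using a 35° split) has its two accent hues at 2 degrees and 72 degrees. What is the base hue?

The accents sit 35° either side of the complement, so the complement is their short-arc midpoint on the wheel.
Short-arc midpoint of 2° and 72°: 37°.
Base is 180° from the complement: 37 − 180 = -143 → -143 + 360 = 217°

217°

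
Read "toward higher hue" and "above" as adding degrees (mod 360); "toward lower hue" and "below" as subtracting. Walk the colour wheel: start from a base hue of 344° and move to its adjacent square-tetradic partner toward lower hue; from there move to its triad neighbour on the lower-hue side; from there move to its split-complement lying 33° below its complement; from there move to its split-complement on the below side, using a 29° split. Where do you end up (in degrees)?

−90° (square ↓): 344 − 90 = 254°
−120° (triadic ↓): 254 − 120 = 134°
+147° (split-comp 33° ↓): 134 + 147 = 281°
+151° (split-comp 29° ↓): 281 + 151 = 432 → 432 − 360 = 72°

72°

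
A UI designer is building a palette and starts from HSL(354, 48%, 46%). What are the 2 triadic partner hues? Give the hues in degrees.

A triad places three hues 120° apart.
354 + 120 = 474 → 474 − 360 = 114°
354 + 240 = 594 → 594 − 360 = 234°

114° and 234°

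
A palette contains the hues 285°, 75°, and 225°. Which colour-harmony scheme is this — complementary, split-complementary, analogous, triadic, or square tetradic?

Sort the hues: 75°, 225°, 285°.
Successive gaps around the wheel: 150°, 60°, 150°.
Two 150° gaps and one 60° gap — a base hue opposite a pair of accents 30° either side of its complement — is the split-complementary pattern.

split-complementary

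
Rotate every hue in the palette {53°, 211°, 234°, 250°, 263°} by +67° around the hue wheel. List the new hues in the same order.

53 + 67 = 120°
211 + 67 = 278°
234 + 67 = 301°
250 + 67 = 317°
263 + 67 = 330°

120°, 278°, 301°, 317°, 330°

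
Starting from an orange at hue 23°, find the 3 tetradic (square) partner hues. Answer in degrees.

23 + 90 = 113°
23 + 180 = 203°
23 + 270 = 293°

113°, 203° and 293°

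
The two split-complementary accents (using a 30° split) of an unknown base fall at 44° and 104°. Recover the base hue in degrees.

The accents sit 30° either side of the complement, so the complement is their short-arc midpoint on the wheel.
Short-arc midpoint of 44° and 104°: 74°.
Base is 180° from the complement: 74 − 180 = -106 → -106 + 360 = 254°

254°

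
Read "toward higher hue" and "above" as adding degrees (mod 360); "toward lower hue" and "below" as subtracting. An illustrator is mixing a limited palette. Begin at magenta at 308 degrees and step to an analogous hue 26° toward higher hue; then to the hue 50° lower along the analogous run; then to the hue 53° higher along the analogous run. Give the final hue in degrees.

308 + 26 = 334°   (analog 26° ↑)
334 − 50 = 284°   (analog 50° ↓)
284 + 53 = 337°   (analog 53° ↑)

337°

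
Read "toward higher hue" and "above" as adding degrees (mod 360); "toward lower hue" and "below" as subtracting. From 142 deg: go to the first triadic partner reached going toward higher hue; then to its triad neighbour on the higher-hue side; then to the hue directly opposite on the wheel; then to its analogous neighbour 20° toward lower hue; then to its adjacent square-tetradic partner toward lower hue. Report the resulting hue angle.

triadic ↑ +120°: 142 + 120 = 262°
triadic ↑ +120°: 262 + 120 = 382 → 382 − 360 = 22°
complement +180°: 22 + 180 = 202°
analog 20° ↓ −20°: 202 − 20 = 182°
square ↓ −90°: 182 − 90 = 92°

92°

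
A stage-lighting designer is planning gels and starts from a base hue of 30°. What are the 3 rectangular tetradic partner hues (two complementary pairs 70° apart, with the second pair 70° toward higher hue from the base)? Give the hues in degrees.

A rectangular tetradic uses two complementary pairs 70° apart: offsets 0°, 70°, 180°, 250°.
30 + 70 = 100°
30 + 180 = 210°
30 + 250 = 280°

100°, 210°, 280°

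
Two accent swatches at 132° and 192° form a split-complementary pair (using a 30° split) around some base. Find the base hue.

The accents sit 30° either side of the complement, so the complement is their short-arc midpoint on the wheel.
Short-arc midpoint of 132° and 192°: 162°.
Base is 180° from the complement: 162 − 180 = -18 → -18 + 360 = 342°

342°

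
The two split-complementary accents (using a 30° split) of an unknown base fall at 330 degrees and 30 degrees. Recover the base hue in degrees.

The accents sit 30° either side of the complement, so the complement is their short-arc midpoint on the wheel.
Short-arc midpoint of 330° and 30°: 0°.
Base is 180° from the complement: 0 − 180 = -180 → -180 + 360 = 180°

180°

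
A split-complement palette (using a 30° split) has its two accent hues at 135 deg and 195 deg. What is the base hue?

345°

The accents sit 30° either side of the complement, so the complement is their short-arc midpoint on the wheel.
Short-arc midpoint of 135° and 195°: 165°.
Base is 180° from the complement: 165 − 180 = -15 → -15 + 360 = 345°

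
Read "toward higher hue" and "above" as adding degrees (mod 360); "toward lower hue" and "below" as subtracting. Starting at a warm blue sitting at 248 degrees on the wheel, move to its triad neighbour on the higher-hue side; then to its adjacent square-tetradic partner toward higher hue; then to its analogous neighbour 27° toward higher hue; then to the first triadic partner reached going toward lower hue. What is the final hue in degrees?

5°

triadic ↑ +120°: 248 + 120 = 368 → 368 − 360 = 8°
square ↑ +90°: 8 + 90 = 98°
analog 27° ↑ +27°: 98 + 27 = 125°
triadic ↓ −120°: 125 − 120 = 5°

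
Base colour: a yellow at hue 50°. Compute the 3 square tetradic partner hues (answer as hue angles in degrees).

140°, 230°, and 320°

A square tetradic scheme places four hues every 90°.
50 + 90 = 140°
50 + 180 = 230°
50 + 270 = 320°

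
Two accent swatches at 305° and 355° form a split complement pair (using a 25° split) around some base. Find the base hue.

150°

The accents sit 25° either side of the complement, so the complement is their short-arc midpoint on the wheel.
Short-arc midpoint of 305° and 355°: 330°.
Base is 180° from the complement: 330 − 180 = 150°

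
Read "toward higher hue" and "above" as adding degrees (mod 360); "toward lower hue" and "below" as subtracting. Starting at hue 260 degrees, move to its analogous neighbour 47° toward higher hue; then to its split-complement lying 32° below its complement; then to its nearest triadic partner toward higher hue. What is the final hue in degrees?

analog 47° ↑ +47°: 260 + 47 = 307°
split-comp 32° ↓ +148°: 307 + 148 = 455 → 455 − 360 = 95°
triadic ↑ +120°: 95 + 120 = 215°

215°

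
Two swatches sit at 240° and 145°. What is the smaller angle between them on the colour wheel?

|240 − 145| = 95.
95 ≤ 180, so the shorter arc is 95°.

95°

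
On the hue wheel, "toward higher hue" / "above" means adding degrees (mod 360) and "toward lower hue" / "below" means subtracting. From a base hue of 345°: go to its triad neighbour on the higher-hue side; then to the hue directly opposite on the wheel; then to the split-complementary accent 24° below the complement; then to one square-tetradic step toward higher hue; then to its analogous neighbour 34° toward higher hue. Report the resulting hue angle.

triadic ↑ +120°: 345 + 120 = 465 → 465 − 360 = 105°
complement +180°: 105 + 180 = 285°
split-comp 24° ↓ +156°: 285 + 156 = 441 → 441 − 360 = 81°
square ↑ +90°: 81 + 90 = 171°
analog 34° ↑ +34°: 171 + 34 = 205°

205°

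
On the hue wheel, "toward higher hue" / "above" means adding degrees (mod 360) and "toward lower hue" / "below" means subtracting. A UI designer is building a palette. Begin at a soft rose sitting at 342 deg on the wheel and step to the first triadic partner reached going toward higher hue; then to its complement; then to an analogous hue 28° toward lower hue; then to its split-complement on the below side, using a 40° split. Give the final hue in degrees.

34°

342 + 120 = 462 → 462 − 360 = 102°   (triadic ↑)
102 + 180 = 282°   (complement)
282 − 28 = 254°   (analog 28° ↓)
254 + 140 = 394 → 394 − 360 = 34°   (split-comp 40° ↓)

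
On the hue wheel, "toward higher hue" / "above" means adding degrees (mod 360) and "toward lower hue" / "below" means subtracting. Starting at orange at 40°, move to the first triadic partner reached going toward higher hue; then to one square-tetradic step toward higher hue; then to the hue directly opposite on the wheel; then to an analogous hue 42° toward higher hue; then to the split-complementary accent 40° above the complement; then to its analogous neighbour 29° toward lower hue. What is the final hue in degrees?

303°

+120° (triadic ↑): 40 + 120 = 160°
+90° (square ↑): 160 + 90 = 250°
+180° (complement): 250 + 180 = 430 → 430 − 360 = 70°
+42° (analog 42° ↑): 70 + 42 = 112°
+220° (split-comp 40° ↑): 112 + 220 = 332°
−29° (analog 29° ↓): 332 − 29 = 303°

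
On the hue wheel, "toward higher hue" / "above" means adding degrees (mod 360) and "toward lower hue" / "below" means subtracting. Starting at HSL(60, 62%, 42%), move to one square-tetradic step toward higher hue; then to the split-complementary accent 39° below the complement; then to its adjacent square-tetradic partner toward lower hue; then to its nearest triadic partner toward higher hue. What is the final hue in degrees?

321°

square ↑ +90°: 60 + 90 = 150°
split-comp 39° ↓ +141°: 150 + 141 = 291°
square ↓ −90°: 291 − 90 = 201°
triadic ↑ +120°: 201 + 120 = 321°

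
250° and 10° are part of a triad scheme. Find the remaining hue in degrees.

A triad places three hues 120° apart.
The full set through 10° is {10°, 130°, 250°}.
Given {10°, 250°}, the missing hue is 130°.

130°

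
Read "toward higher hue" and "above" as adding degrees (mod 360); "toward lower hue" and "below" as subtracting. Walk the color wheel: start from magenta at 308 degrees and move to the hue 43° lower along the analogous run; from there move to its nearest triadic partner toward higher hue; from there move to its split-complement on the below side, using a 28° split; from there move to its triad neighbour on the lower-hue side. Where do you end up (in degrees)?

57°

−43° (analog 43° ↓): 308 − 43 = 265°
+120° (triadic ↑): 265 + 120 = 385 → 385 − 360 = 25°
+152° (split-comp 28° ↓): 25 + 152 = 177°
−120° (triadic ↓): 177 − 120 = 57°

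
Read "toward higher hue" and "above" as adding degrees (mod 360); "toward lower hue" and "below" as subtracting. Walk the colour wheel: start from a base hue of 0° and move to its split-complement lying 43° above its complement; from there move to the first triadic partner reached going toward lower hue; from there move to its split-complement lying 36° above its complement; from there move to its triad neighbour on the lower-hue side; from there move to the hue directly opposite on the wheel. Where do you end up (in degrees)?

0 + 223 = 223°   (split-comp 43° ↑)
223 − 120 = 103°   (triadic ↓)
103 + 216 = 319°   (split-comp 36° ↑)
319 − 120 = 199°   (triadic ↓)
199 + 180 = 379 → 379 − 360 = 19°   (complement)

19°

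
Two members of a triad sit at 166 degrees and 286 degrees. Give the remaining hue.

46°

A triad spaces three hues 120° apart.
The full set is {46°, 166°, 286°}.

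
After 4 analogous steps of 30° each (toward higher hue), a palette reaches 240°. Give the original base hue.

120°

4 steps of 30° (toward higher hue) give a net shift of +120°.
Start = end − shift: 240 − 120 = 120°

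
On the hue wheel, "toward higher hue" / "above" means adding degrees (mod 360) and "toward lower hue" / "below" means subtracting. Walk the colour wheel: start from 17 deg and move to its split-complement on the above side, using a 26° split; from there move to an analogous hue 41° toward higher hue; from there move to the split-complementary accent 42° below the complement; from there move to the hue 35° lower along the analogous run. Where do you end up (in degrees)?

7°

17 + 206 = 223°   (split-comp 26° ↑)
223 + 41 = 264°   (analog 41° ↑)
264 + 138 = 402 → 402 − 360 = 42°   (split-comp 42° ↓)
42 − 35 = 7°   (analog 35° ↓)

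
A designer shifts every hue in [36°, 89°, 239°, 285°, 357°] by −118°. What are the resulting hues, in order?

278°, 331°, 121°, 167°, 239°

36 − 118 = -82 → -82 + 360 = 278°
89 − 118 = -29 → -29 + 360 = 331°
239 − 118 = 121°
285 − 118 = 167°
357 − 118 = 239°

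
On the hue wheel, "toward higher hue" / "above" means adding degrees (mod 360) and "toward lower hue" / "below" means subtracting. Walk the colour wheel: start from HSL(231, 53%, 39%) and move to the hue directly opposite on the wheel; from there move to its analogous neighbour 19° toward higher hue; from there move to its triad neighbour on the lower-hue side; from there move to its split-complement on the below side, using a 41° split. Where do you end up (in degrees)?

complement +180°: 231 + 180 = 411 → 411 − 360 = 51°
analog 19° ↑ +19°: 51 + 19 = 70°
triadic ↓ −120°: 70 − 120 = -50 → -50 + 360 = 310°
split-comp 41° ↓ +139°: 310 + 139 = 449 → 449 − 360 = 89°

89°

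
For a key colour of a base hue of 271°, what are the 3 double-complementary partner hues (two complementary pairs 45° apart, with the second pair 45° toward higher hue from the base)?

316°, 91° and 136°

271 + 45 = 316°
271 + 180 = 451 → 451 − 360 = 91°
271 + 225 = 496 → 496 − 360 = 136°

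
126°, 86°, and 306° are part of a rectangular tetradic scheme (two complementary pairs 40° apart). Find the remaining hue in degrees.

A rectangular tetradic uses two complementary pairs 40° apart: offsets 0°, 40°, 180°, 220°.
Among {86°, 126°, 306°}, 126° and 306° are a 180° pair.
The remaining hue 86° needs its own complement: 86 + 180 = 266°

266°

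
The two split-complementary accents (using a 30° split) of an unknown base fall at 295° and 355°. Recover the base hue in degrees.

145°

The accents sit 30° either side of the complement, so the complement is their short-arc midpoint on the wheel.
Short-arc midpoint of 295° and 355°: 325°.
Base is 180° from the complement: 325 − 180 = 145°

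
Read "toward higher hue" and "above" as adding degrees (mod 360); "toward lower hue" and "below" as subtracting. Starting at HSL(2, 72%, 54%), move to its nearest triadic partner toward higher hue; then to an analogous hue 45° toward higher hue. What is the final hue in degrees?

2 + 120 = 122°   (triadic ↑)
122 + 45 = 167°   (analog 45° ↑)

167°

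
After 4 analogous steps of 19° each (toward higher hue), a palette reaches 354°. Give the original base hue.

278°

4 steps of 19° (toward higher hue) give a net shift of +76°.
Start = end − shift: 354 − 76 = 278°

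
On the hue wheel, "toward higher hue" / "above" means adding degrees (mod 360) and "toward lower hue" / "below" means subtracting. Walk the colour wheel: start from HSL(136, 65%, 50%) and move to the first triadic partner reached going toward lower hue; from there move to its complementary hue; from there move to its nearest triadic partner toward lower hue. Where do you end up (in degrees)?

76°

−120° (triadic ↓): 136 − 120 = 16°
+180° (complement): 16 + 180 = 196°
−120° (triadic ↓): 196 − 120 = 76°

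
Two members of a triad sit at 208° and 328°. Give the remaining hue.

A triad spaces three hues 120° apart.
The full set is {88°, 208°, 328°}.

88°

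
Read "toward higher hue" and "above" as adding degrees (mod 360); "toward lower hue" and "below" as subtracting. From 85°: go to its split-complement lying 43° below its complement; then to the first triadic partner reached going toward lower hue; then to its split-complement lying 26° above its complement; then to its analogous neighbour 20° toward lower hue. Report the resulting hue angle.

288°

85 + 137 = 222°   (split-comp 43° ↓)
222 − 120 = 102°   (triadic ↓)
102 + 206 = 308°   (split-comp 26° ↑)
308 − 20 = 288°   (analog 20° ↓)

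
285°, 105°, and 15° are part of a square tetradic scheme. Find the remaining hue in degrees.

A square tetradic scheme places four hues every 90°.
The full set through 15° is {15°, 105°, 195°, 285°}.
Given {15°, 105°, 285°}, the missing hue is 195°.

195°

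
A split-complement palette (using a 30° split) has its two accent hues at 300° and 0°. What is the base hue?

The accents sit 30° either side of the complement, so the complement is their short-arc midpoint on the wheel.
Short-arc midpoint of 300° and 0°: 330°.
Base is 180° from the complement: 330 − 180 = 150°

150°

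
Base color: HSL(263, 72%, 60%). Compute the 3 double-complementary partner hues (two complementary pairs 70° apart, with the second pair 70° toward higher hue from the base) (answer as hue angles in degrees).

263 + 70 = 333°
263 + 180 = 443 → 443 − 360 = 83°
263 + 250 = 513 → 513 − 360 = 153°

333°, 83°, 153°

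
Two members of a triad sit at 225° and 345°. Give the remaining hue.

A triad spaces three hues 120° apart.
The full set is {105°, 225°, 345°}.

105°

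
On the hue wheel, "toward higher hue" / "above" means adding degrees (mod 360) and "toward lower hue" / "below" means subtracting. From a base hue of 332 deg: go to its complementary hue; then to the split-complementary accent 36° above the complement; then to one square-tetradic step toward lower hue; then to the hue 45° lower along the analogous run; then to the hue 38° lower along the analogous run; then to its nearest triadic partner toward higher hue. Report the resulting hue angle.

315°

332 + 180 = 512 → 512 − 360 = 152°   (complement)
152 + 216 = 368 → 368 − 360 = 8°   (split-comp 36° ↑)
8 − 90 = -82 → -82 + 360 = 278°   (square ↓)
278 − 45 = 233°   (analog 45° ↓)
233 − 38 = 195°   (analog 38° ↓)
195 + 120 = 315°   (triadic ↑)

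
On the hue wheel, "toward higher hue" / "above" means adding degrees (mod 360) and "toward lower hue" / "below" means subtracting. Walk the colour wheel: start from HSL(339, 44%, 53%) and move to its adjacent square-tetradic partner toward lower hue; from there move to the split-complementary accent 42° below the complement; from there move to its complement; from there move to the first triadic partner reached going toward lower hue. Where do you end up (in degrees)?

87°

square ↓ −90°: 339 − 90 = 249°
split-comp 42° ↓ +138°: 249 + 138 = 387 → 387 − 360 = 27°
complement +180°: 27 + 180 = 207°
triadic ↓ −120°: 207 − 120 = 87°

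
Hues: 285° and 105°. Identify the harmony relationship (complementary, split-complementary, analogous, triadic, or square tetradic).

Sort the hues: 105°, 285°.
Successive gaps around the wheel: 180°, 180°.
Two hues 180° apart are complementary.

complementary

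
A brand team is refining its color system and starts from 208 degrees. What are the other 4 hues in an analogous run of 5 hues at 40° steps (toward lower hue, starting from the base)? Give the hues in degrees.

168°, 128°, 88°, 48°

Analogous hues sit every 40° along the wheel.
208 − 40 = 168°
208 − 80 = 128°
208 − 120 = 88°
208 − 160 = 48°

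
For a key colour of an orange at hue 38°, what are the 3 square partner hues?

128°, 218°, 308°

38 + 90 = 128°
38 + 180 = 218°
38 + 270 = 308°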